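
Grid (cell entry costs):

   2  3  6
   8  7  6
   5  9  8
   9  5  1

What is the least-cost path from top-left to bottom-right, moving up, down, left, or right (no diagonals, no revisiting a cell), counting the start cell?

26

Best path: r0c0 -> r0c1 -> r0c2 -> r1c2 -> r2c2 -> r3c2
Cost: 2 + 3 + 6 + 6 + 8 + 1 = 26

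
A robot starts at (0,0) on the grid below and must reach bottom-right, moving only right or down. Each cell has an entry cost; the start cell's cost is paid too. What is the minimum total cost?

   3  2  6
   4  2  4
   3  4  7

Best path: (0,0) → (0,1) → (1,1) → (1,2) → (2,2)
Cost: 3 + 2 + 2 + 4 + 7 = 18
(Top row then right column would cost 22.)

18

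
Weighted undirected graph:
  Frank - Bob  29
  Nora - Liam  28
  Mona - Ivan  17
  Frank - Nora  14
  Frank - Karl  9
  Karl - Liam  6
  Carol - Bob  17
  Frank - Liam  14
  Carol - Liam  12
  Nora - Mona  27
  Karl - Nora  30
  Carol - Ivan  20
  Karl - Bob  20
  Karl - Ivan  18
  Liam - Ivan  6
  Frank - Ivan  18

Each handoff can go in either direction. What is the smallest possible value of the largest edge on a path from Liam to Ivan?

6

Checking several routes:
Liam - Frank - Ivan: max(14, 18) = 18
Liam - Karl - Frank - Ivan: max(6, 9, 18) = 18
Liam - Karl - Ivan: max(6, 18) = 18
Liam - Karl - Bob - Carol - Ivan: max(6, 20, 17, 20) = 20
Liam - Ivan: max(6) = 6
Liam - Frank - Karl - Ivan: max(14, 9, 18) = 18
The minimum achievable maximum is 6.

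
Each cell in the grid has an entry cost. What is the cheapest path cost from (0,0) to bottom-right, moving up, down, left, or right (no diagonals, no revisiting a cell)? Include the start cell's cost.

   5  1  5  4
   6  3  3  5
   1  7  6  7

Best path: (0,0) → (0,1) → (1,1) → (1,2) → (1,3) → (2,3)
Cost: 5 + 1 + 3 + 3 + 5 + 7 = 24

24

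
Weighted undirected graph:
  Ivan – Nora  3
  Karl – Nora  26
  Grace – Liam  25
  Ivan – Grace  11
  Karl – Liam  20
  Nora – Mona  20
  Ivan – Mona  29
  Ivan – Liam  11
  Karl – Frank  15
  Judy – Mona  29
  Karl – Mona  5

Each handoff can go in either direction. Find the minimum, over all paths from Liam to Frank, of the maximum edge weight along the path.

A few of the Liam→Frank routes:
Liam - Grace - Ivan - Nora - Mona - Karl - Frank: max(25, 11, 3, 20, 5, 15) = 25
Liam - Ivan - Nora - Mona - Karl - Frank: max(11, 3, 20, 5, 15) = 20
Liam - Karl - Frank: max(20, 15) = 20
Liam - Grace - Ivan - Mona - Karl - Frank: max(25, 11, 29, 5, 15) = 29
Liam - Ivan - Nora - Karl - Frank: max(11, 3, 26, 15) = 26
Liam - Grace - Ivan - Nora - Karl - Frank: max(25, 11, 3, 26, 15) = 26
Best route has worst link 20.

20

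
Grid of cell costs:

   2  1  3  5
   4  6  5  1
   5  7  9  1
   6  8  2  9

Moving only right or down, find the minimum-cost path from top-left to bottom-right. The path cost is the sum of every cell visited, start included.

Path [0,0] → [0,1] → [0,2] → [0,3] → [1,3] → [2,3] → [3,3]: 2 + 1 + 3 + 5 + 1 + 1 + 9 = 22.

22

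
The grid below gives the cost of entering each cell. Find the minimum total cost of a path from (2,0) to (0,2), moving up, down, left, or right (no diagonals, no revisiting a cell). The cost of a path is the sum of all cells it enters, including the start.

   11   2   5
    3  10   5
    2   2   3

Take (2,0) (2,1) (2,2) (1,2) (0,2) for a total of 2 + 2 + 3 + 5 + 5 = 17.

17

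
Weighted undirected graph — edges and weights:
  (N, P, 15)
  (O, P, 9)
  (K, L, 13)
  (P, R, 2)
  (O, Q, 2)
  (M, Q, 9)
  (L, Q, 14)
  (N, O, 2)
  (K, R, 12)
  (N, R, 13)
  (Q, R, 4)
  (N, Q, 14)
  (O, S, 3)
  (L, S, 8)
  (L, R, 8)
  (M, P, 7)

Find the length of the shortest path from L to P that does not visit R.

20

A few of the L→P routes:
L -> S -> O -> N -> P: 8 + 3 + 2 + 15 = 28
L -> Q -> O -> P: 14 + 2 + 9 = 25
L -> S -> O -> P: 8 + 3 + 9 = 20
Shortest: 20.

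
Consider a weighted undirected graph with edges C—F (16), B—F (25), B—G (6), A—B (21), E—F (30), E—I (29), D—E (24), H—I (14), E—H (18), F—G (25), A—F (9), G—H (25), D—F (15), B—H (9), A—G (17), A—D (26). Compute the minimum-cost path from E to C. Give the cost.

46

Checking several routes:
E→D→F→C: 24 + 15 + 16 = 55
E→H→B→F→C: 18 + 9 + 25 + 16 = 68
E→H→B→G→F→C: 18 + 9 + 6 + 25 + 16 = 74
E→H→B→A→F→C: 18 + 9 + 21 + 9 + 16 = 73
E→F→C: 30 + 16 = 46
E→H→B→G→A→F→C: 18 + 9 + 6 + 17 + 9 + 16 = 75
Best route has total 46.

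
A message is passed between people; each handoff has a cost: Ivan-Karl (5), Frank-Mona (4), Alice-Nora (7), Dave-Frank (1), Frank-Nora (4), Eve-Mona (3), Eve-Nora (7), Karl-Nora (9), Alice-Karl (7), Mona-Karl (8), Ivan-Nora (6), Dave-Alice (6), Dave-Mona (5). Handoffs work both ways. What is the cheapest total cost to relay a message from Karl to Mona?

Checking several routes:
Karl -> Alice -> Dave -> Frank -> Mona: 7 + 6 + 1 + 4 = 18
Karl -> Mona: 8
Karl -> Alice -> Dave -> Mona: 7 + 6 + 5 = 18
Karl -> Nora -> Frank -> Mona: 9 + 4 + 4 = 17
Best route has total 8.

8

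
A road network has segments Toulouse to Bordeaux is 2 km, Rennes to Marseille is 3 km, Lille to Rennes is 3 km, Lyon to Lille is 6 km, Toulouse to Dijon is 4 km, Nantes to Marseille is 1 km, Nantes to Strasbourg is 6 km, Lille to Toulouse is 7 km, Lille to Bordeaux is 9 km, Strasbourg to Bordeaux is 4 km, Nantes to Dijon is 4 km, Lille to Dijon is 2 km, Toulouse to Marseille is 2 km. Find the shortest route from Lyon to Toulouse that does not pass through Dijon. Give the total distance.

13

Comparing a few candidate routes:
Lyon→Lille→Bordeaux→Toulouse: 6 + 9 + 2 = 17
Lyon→Lille→Toulouse: 6 + 7 = 13
Lyon→Lille→Rennes→Marseille→Toulouse: 6 + 3 + 3 + 2 = 14
Lyon→Lille→Rennes→Marseille→Nantes→Strasbourg→Bordeaux→Toulouse: 6 + 3 + 3 + 1 + 6 + 4 + 2 = 25
The minimum is 13 km.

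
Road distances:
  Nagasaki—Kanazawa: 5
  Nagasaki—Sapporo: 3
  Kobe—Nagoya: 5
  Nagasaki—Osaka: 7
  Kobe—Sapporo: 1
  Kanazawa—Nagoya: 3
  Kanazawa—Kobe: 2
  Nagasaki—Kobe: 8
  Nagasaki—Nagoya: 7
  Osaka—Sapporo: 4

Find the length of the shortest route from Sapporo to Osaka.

A few of the Sapporo→Osaka routes:
Sapporo - Kobe - Kanazawa - Nagasaki - Osaka: 1 + 2 + 5 + 7 = 15
Sapporo - Kobe - Nagasaki - Osaka: 1 + 8 + 7 = 16
Sapporo - Kobe - Nagoya - Nagasaki - Osaka: 1 + 5 + 7 + 7 = 20
Sapporo - Nagasaki - Osaka: 3 + 7 = 10
Sapporo - Osaka: 4
The minimum is 4.

4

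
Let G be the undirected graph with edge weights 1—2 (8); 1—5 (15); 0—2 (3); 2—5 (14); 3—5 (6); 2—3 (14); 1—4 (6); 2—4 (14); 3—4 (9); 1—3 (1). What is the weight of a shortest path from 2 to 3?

9

Some routes from 2 to 3:
2-1-3: 8 + 1 = 9
2-3: 14
2-5-3: 14 + 6 = 20
Best route has total 9.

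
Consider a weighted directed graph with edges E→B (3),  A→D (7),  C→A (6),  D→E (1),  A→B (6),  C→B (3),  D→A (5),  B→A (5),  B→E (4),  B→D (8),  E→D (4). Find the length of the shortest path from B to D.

8

Paths from B to D:
B - E - D: 4 + 4 = 8
B - A - D: 5 + 7 = 12
B - D: 8
Shortest: 8.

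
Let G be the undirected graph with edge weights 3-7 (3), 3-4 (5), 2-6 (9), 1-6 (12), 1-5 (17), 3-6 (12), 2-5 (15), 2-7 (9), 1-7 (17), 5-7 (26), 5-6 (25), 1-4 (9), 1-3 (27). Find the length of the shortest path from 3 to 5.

Comparing a few candidate routes:
3 - 7 - 2 - 5: 3 + 9 + 15 = 27
3 - 4 - 1 - 5: 5 + 9 + 17 = 31
3 - 6 - 5: 12 + 25 = 37
3 - 6 - 2 - 5: 12 + 9 + 15 = 36
3 - 7 - 5: 3 + 26 = 29
Best route has total 27.

27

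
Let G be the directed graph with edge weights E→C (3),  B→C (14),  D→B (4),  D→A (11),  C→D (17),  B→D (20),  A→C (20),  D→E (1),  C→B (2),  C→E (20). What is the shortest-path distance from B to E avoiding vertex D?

Routes from B to E avoiding D:
B → C → E: 14 + 20 = 34
Shortest: 34.

34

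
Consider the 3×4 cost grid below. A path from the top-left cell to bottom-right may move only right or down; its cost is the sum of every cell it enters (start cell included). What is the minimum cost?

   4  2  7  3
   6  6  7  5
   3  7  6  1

22

One optimal route is (0,0) (0,1) (0,2) (0,3) (1,3) (2,3).
Its cost is 4 + 2 + 7 + 3 + 5 + 1 = 22.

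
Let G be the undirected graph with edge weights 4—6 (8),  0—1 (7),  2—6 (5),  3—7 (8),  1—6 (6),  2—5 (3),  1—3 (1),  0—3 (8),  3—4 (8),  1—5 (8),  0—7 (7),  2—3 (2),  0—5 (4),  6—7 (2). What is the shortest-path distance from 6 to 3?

7

Comparing a few candidate routes:
6 → 4 → 3: 8 + 8 = 16
6 → 2 → 3: 5 + 2 = 7
6 → 1 → 3: 6 + 1 = 7
6 → 7 → 3: 2 + 8 = 10
Best route has total 7.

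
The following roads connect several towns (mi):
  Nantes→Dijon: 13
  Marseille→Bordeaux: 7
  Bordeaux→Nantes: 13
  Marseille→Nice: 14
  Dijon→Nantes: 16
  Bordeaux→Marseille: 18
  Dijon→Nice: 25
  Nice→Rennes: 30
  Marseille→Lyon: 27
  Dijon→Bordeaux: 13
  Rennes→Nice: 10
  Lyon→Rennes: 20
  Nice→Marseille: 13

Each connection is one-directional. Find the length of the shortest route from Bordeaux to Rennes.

Candidate routes:
Bordeaux - Nantes - Dijon - Nice - Marseille - Lyon - Rennes: 13 + 13 + 25 + 13 + 27 + 20 = 111
Bordeaux - Nantes - Dijon - Nice - Rennes: 13 + 13 + 25 + 30 = 81
Bordeaux - Marseille - Lyon - Rennes: 18 + 27 + 20 = 65
Bordeaux - Marseille - Nice - Rennes: 18 + 14 + 30 = 62
Best route has total 62 mi.

62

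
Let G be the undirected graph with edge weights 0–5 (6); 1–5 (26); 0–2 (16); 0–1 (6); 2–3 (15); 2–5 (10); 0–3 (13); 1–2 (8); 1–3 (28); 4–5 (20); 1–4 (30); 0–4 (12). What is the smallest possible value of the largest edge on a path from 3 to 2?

13

Comparing a few candidate routes:
3 -> 0 -> 2: max(13, 16) = 16
3 -> 0 -> 5 -> 2: max(13, 6, 10) = 13
3 -> 0 -> 1 -> 2: max(13, 6, 8) = 13
3 -> 0 -> 4 -> 5 -> 2: max(13, 12, 20, 10) = 20
3 -> 2: max(15) = 15
Best route has worst link 13.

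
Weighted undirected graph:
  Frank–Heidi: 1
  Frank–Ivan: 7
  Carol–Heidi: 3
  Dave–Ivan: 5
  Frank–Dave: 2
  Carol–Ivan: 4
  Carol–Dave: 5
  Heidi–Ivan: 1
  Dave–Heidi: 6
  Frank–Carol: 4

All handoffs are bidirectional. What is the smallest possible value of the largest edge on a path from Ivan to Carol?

Some routes from Ivan to Carol:
Ivan - Heidi - Frank - Carol: max(1, 1, 4) = 4
Ivan - Dave - Frank - Carol: max(5, 2, 4) = 5
Ivan - Dave - Frank - Heidi - Carol: max(5, 2, 1, 3) = 5
Ivan - Heidi - Carol: max(1, 3) = 3
Ivan - Dave - Carol: max(5, 5) = 5
Ivan - Carol: max(4) = 4
The minimum achievable maximum is 3.

3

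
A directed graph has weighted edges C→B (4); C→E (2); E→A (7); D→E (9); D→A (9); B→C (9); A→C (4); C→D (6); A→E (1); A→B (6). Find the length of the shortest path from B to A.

18

Paths from B to A:
B - C - D - A: 9 + 6 + 9 = 24
B - C - E - A: 9 + 2 + 7 = 18
B - C - D - E - A: 9 + 6 + 9 + 7 = 31
Best route has total 18.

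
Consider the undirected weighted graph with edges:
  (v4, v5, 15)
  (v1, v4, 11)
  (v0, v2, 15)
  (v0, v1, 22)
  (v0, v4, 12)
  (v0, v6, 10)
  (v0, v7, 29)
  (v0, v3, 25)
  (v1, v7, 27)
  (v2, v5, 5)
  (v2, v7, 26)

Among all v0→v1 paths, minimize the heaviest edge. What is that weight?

12

Checking several routes:
v0-v4-v1: max(12, 11) = 12
v0-v7-v1: max(29, 27) = 29
v0-v1: max(22) = 22
v0-v2-v7-v1: max(15, 26, 27) = 27
v0-v4-v5-v2-v7-v1: max(12, 15, 5, 26, 27) = 27
v0-v2-v5-v4-v1: max(15, 5, 15, 11) = 15
The minimum achievable maximum is 12.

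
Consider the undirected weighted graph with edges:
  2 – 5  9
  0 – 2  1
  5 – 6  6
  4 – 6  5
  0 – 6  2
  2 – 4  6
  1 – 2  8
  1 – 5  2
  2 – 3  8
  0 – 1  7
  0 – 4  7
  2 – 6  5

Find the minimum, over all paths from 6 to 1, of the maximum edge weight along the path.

6

Checking several routes:
6-5-1: max(6, 2) = 6
6-2-4-0-1: max(5, 6, 7, 7) = 7
6-2-0-1: max(5, 1, 7) = 7
The minimum achievable maximum is 6.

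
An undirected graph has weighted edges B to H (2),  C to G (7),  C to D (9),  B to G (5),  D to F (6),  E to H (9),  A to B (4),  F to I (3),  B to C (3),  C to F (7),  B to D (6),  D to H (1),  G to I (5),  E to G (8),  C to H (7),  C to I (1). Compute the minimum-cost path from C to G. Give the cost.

A few of the C→G routes:
C → B → G: 3 + 5 = 8
C → G: 7
C → I → G: 1 + 5 = 6
C → H → B → G: 7 + 2 + 5 = 14
The minimum is 6.

6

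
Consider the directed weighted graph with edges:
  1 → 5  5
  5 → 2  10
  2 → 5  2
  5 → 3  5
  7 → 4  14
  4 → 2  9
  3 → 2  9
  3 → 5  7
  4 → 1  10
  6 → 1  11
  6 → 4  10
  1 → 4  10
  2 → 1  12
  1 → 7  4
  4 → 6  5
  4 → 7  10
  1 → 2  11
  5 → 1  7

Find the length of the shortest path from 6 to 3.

21

Checking several routes:
6 → 4 → 2 → 5 → 3: 10 + 9 + 2 + 5 = 26
6 → 1 → 2 → 5 → 3: 11 + 11 + 2 + 5 = 29
6 → 1 → 5 → 3: 11 + 5 + 5 = 21
6 → 4 → 1 → 5 → 3: 10 + 10 + 5 + 5 = 30
The minimum is 21.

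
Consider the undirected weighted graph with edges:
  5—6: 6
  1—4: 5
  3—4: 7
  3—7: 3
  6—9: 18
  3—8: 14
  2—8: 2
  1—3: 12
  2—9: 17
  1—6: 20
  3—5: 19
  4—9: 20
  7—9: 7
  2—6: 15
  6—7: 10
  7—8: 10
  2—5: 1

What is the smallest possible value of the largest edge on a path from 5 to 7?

Comparing a few candidate routes:
5 -> 2 -> 8 -> 3 -> 7: max(1, 2, 14, 3) = 14
5 -> 2 -> 6 -> 7: max(1, 15, 10) = 15
5 -> 6 -> 7: max(6, 10) = 10
5 -> 2 -> 8 -> 7: max(1, 2, 10) = 10
5 -> 6 -> 2 -> 8 -> 3 -> 7: max(6, 15, 2, 14, 3) = 15
The minimum achievable maximum is 10.

10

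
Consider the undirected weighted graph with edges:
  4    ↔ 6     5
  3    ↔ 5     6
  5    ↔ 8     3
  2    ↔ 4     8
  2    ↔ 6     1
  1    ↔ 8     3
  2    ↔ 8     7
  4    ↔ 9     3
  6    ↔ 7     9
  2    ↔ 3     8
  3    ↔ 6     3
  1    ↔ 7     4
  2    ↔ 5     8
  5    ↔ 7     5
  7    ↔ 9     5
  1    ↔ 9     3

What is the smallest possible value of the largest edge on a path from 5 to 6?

5

Checking several routes:
5 -> 7 -> 9 -> 4 -> 6: max(5, 5, 3, 5) = 5
5 -> 8 -> 1 -> 9 -> 4 -> 6: max(3, 3, 3, 3, 5) = 5
5 -> 8 -> 1 -> 7 -> 9 -> 4 -> 6: max(3, 3, 4, 5, 3, 5) = 5
5 -> 7 -> 1 -> 9 -> 4 -> 6: max(5, 4, 3, 3, 5) = 5
Smallest bottleneck: 5.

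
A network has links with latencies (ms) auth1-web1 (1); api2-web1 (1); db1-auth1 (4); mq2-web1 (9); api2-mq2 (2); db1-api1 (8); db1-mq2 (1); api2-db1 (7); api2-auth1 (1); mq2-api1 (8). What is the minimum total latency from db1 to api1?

Comparing a few candidate routes:
db1 - api1: 8
db1 - auth1 - api2 - mq2 - api1: 4 + 1 + 2 + 8 = 15
db1 - mq2 - api1: 1 + 8 = 9
Shortest: 8 ms.

8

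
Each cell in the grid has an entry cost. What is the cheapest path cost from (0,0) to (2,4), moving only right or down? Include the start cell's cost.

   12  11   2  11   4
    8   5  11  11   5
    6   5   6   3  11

50

Cheapest: (0,0) -> (1,0) -> (1,1) -> (2,1) -> (2,2) -> (2,3) -> (2,4)
  12 + 8 + 5 + 5 + 6 + 3 + 11 = 50
For comparison, the top-then-right route costs 56.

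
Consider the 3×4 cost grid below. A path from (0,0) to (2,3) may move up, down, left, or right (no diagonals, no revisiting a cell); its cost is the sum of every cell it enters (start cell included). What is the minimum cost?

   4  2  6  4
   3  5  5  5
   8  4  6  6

27

Take r0c0 -> r0c1 -> r0c2 -> r0c3 -> r1c3 -> r2c3 for a total of 4 + 2 + 6 + 4 + 5 + 6 = 27.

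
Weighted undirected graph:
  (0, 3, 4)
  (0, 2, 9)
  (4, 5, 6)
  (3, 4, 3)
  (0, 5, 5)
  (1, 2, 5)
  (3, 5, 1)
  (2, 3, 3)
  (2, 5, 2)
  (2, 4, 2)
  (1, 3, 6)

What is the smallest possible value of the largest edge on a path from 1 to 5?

Comparing a few candidate routes:
1 -> 2 -> 3 -> 0 -> 5: max(5, 3, 4, 5) = 5
1 -> 2 -> 4 -> 3 -> 5: max(5, 2, 3, 1) = 5
1 -> 2 -> 3 -> 5: max(5, 3, 1) = 5
1 -> 2 -> 4 -> 3 -> 0 -> 5: max(5, 2, 3, 4, 5) = 5
1 -> 2 -> 5: max(5, 2) = 5
1 -> 2 -> 4 -> 5: max(5, 2, 6) = 6
The minimum achievable maximum is 5.

5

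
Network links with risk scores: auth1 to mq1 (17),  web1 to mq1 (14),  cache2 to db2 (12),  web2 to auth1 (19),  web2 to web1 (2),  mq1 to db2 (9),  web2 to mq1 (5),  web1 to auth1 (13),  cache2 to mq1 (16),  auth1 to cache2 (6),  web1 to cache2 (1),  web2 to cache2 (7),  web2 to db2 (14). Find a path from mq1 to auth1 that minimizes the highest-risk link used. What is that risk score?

A few of the mq1→auth1 routes:
mq1 - db2 - cache2 - web2 - web1 - auth1: max(9, 12, 7, 2, 13) = 13
mq1 - web2 - cache2 - auth1: max(5, 7, 6) = 7
mq1 - web2 - web1 - auth1: max(5, 2, 13) = 13
mq1 - web2 - cache2 - web1 - auth1: max(5, 7, 1, 13) = 13
mq1 - db2 - cache2 - auth1: max(9, 12, 6) = 12
mq1 - web2 - web1 - cache2 - auth1: max(5, 2, 1, 6) = 6
The minimum achievable maximum is 6.

6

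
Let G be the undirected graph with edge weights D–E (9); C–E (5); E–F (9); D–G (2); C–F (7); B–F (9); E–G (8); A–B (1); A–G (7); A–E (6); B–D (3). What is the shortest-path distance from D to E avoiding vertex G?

9

Candidate routes:
D → B → F → C → E: 3 + 9 + 7 + 5 = 24
D → E: 9
D → B → A → E: 3 + 1 + 6 = 10
D → B → F → E: 3 + 9 + 9 = 21
Best route has total 9.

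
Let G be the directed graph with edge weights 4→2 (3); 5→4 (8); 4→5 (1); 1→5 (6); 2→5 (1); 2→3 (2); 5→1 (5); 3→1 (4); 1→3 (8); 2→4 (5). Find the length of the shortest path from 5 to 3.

Paths from 5 to 3:
5 -> 4 -> 2 -> 3: 8 + 3 + 2 = 13
5 -> 1 -> 3: 5 + 8 = 13
Best route has total 13.

13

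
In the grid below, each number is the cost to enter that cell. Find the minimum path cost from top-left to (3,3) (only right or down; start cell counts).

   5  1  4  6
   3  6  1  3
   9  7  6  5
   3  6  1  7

25

Cheapest: r0c0 -> r0c1 -> r0c2 -> r1c2 -> r2c2 -> r3c2 -> r3c3
  5 + 1 + 4 + 1 + 6 + 1 + 7 = 25
(Top row then right column would cost 31.)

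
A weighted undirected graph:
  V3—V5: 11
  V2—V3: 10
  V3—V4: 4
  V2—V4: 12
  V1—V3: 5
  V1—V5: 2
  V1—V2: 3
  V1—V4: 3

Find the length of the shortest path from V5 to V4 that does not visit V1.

15

Candidate routes:
V5 -> V3 -> V2 -> V4: 11 + 10 + 12 = 33
V5 -> V3 -> V4: 11 + 4 = 15
Best route has total 15.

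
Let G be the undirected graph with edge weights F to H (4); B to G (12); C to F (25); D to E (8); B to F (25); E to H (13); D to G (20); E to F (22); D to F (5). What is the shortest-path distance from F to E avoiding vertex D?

Candidate routes:
F → H → E: 4 + 13 = 17
F → E: 22
Shortest: 17.

17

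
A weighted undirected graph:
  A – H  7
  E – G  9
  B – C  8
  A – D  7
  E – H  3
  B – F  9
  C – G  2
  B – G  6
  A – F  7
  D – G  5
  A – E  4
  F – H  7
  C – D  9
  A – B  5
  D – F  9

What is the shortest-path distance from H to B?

A few of the H→B routes:
H-E-G-B: 3 + 9 + 6 = 18
H-E-A-B: 3 + 4 + 5 = 12
H-F-B: 7 + 9 = 16
H-F-A-B: 7 + 7 + 5 = 19
H-A-B: 7 + 5 = 12
Shortest: 12.

12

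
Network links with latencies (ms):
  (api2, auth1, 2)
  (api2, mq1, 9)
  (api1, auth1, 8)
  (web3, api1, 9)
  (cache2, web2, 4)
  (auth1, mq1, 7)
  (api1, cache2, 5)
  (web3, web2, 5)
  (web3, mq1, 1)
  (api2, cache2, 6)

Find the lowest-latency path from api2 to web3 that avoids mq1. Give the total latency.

Candidate routes:
api2 -> cache2 -> api1 -> web3: 6 + 5 + 9 = 20
api2 -> auth1 -> api1 -> cache2 -> web2 -> web3: 2 + 8 + 5 + 4 + 5 = 24
api2 -> cache2 -> web2 -> web3: 6 + 4 + 5 = 15
api2 -> auth1 -> api1 -> web3: 2 + 8 + 9 = 19
The minimum is 15 ms.

15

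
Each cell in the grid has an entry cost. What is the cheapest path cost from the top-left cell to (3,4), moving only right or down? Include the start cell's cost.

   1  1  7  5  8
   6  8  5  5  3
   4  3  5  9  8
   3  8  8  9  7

37

Path r0c0 → r0c1 → r0c2 → r0c3 → r1c3 → r1c4 → r2c4 → r3c4: 1 + 1 + 7 + 5 + 5 + 3 + 8 + 7 = 37.
For comparison, the top-then-right route costs 40.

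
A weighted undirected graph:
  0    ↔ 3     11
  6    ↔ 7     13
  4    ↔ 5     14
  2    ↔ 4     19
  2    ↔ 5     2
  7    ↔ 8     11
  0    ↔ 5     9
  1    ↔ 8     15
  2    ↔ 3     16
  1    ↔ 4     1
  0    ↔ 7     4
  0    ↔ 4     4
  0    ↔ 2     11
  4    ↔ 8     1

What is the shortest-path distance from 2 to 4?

15

Some routes from 2 to 4:
2 - 5 - 4: 2 + 14 = 16
2 - 4: 19
2 - 0 - 4: 11 + 4 = 15
2 - 5 - 0 - 4: 2 + 9 + 4 = 15
Shortest: 15.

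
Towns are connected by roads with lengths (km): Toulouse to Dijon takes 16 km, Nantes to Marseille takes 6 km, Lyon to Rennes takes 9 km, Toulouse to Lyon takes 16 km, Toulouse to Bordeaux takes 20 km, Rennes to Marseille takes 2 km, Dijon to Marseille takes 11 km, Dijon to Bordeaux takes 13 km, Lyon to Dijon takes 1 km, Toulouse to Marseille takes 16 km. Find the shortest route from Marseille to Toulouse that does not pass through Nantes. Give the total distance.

Checking several routes:
Marseille -> Dijon -> Lyon -> Toulouse: 11 + 1 + 16 = 28
Marseille -> Rennes -> Lyon -> Dijon -> Toulouse: 2 + 9 + 1 + 16 = 28
Marseille -> Rennes -> Lyon -> Toulouse: 2 + 9 + 16 = 27
Marseille -> Dijon -> Bordeaux -> Toulouse: 11 + 13 + 20 = 44
Marseille -> Toulouse: 16
Marseille -> Dijon -> Toulouse: 11 + 16 = 27
The minimum is 16 km.

16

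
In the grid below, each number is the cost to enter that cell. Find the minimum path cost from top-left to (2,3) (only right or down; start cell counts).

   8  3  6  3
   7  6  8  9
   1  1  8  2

Best path: r0c0→r1c0→r2c0→r2c1→r2c2→r2c3
Cost: 8 + 7 + 1 + 1 + 8 + 2 = 27
For comparison, the top-then-right route costs 31.

27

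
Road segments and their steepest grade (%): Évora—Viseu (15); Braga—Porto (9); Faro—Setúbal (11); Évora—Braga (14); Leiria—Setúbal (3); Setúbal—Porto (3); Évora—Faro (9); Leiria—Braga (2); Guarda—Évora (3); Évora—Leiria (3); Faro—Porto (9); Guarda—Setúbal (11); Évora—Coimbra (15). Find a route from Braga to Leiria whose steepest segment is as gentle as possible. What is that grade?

Comparing a few candidate routes:
Braga → Porto → Setúbal → Leiria: max(9, 3, 3) = 9
Braga → Porto → Faro → Évora → Leiria: max(9, 9, 9, 3) = 9
Braga → Leiria: max(2) = 2
Braga → Porto → Setúbal → Faro → Évora → Leiria: max(9, 3, 11, 9, 3) = 11
The minimum achievable maximum is 2%.

2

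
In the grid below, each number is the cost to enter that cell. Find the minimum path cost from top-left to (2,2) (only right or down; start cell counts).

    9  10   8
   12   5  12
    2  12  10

Path [0,0] [1,0] [2,0] [2,1] [2,2]: 9 + 12 + 2 + 12 + 10 = 45.

45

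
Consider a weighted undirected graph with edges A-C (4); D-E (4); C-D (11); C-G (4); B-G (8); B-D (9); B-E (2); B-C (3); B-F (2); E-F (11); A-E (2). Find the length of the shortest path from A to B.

Comparing a few candidate routes:
A - C - G - B: 4 + 4 + 8 = 16
A - E - D - B: 2 + 4 + 9 = 15
A - C - B: 4 + 3 = 7
A - E - B: 2 + 2 = 4
A - E - F - B: 2 + 11 + 2 = 15
Best route has total 4.

4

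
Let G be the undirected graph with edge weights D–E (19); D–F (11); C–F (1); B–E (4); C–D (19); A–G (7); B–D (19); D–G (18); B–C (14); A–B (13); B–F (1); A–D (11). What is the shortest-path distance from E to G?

A few of the E→G routes:
E - B - A - G: 4 + 13 + 7 = 24
E - D - G: 19 + 18 = 37
E - B - F - D - A - G: 4 + 1 + 11 + 11 + 7 = 34
E - B - F - D - G: 4 + 1 + 11 + 18 = 34
E - D - A - G: 19 + 11 + 7 = 37
Best route has total 24.

24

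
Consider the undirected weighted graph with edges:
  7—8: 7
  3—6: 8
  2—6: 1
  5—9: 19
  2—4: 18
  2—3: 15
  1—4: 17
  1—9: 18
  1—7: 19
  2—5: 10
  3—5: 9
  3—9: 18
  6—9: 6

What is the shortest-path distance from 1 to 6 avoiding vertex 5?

A few of the 1→6 routes:
1 - 9 - 3 - 6: 18 + 18 + 8 = 44
1 - 9 - 6: 18 + 6 = 24
1 - 4 - 2 - 6: 17 + 18 + 1 = 36
1 - 4 - 2 - 3 - 6: 17 + 18 + 15 + 8 = 58
1 - 9 - 3 - 2 - 6: 18 + 18 + 15 + 1 = 52
Shortest: 24.

24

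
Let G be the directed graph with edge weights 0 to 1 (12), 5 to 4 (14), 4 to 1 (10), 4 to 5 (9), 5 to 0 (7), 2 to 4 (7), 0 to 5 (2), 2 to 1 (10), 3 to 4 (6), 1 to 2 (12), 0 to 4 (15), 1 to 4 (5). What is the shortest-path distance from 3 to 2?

28

Candidate routes:
3 - 4 - 5 - 0 - 1 - 2: 6 + 9 + 7 + 12 + 12 = 46
3 - 4 - 1 - 2: 6 + 10 + 12 = 28
Shortest: 28.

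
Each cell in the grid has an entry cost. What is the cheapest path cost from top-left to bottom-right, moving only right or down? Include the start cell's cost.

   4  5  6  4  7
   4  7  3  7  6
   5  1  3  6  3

26

One optimal route is [0,0] → [1,0] → [2,0] → [2,1] → [2,2] → [2,3] → [2,4].
Its cost is 4 + 4 + 5 + 1 + 3 + 6 + 3 = 26.
(Top row then right column would cost 35.)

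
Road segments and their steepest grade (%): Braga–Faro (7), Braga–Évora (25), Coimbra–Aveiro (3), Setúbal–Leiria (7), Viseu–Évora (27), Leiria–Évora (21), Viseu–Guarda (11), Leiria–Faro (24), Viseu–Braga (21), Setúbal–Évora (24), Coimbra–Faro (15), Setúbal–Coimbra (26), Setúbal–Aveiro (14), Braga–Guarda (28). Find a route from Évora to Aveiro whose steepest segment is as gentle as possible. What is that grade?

Comparing a few candidate routes:
Évora → Setúbal → Aveiro: max(24, 14) = 24
Évora → Leiria → Setúbal → Aveiro: max(21, 7, 14) = 21
Évora → Setúbal → Leiria → Faro → Coimbra → Aveiro: max(24, 7, 24, 15, 3) = 24
Évora → Leiria → Faro → Coimbra → Aveiro: max(21, 24, 15, 3) = 24
The minimum achievable maximum is 21%.

21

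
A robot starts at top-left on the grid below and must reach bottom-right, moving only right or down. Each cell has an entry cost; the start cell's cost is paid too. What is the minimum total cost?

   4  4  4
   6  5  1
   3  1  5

18

Take r0c0→r0c1→r0c2→r1c2→r2c2 for a total of 4 + 4 + 4 + 1 + 5 = 18.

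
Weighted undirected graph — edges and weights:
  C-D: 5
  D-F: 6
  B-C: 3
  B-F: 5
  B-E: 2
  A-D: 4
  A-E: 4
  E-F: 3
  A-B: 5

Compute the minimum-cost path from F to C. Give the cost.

8

Checking several routes:
F → D → A → B → C: 6 + 4 + 5 + 3 = 18
F → B → C: 5 + 3 = 8
F → E → A → D → C: 3 + 4 + 4 + 5 = 16
F → D → C: 6 + 5 = 11
F → E → A → B → C: 3 + 4 + 5 + 3 = 15
F → E → B → C: 3 + 2 + 3 = 8
The minimum is 8.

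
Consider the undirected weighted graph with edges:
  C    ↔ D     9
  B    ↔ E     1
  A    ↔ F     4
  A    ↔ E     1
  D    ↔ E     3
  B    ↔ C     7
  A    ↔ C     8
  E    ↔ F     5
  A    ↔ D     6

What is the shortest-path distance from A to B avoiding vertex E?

15

Candidate routes:
A→C→B: 8 + 7 = 15
A→D→C→B: 6 + 9 + 7 = 22
The minimum is 15.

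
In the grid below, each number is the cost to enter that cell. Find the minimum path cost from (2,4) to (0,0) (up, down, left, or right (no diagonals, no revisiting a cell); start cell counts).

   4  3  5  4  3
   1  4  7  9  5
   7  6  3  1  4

Path r2c4 -> r2c3 -> r2c2 -> r2c1 -> r1c1 -> r1c0 -> r0c0: 4 + 1 + 3 + 6 + 4 + 1 + 4 = 23.

23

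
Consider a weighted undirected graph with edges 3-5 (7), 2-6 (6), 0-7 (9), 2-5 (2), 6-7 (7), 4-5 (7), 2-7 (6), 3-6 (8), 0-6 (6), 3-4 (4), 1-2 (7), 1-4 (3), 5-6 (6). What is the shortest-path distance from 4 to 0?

Checking several routes:
4 → 5 → 2 → 6 → 0: 7 + 2 + 6 + 6 = 21
4 → 3 → 6 → 0: 4 + 8 + 6 = 18
4 → 5 → 6 → 0: 7 + 6 + 6 = 19
4 → 3 → 5 → 6 → 0: 4 + 7 + 6 + 6 = 23
4 → 1 → 2 → 6 → 0: 3 + 7 + 6 + 6 = 22
Shortest: 18.

18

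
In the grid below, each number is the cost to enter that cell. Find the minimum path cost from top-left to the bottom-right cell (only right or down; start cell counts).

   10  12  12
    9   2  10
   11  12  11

42

Best path: r0c0 r1c0 r1c1 r1c2 r2c2
Cost: 10 + 9 + 2 + 10 + 11 = 42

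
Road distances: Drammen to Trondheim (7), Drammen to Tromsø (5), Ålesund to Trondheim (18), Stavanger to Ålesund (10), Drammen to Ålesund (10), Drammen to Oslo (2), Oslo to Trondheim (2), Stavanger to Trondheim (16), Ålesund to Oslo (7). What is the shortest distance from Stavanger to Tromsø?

24

Comparing a few candidate routes:
Stavanger→Ålesund→Oslo→Drammen→Tromsø: 10 + 7 + 2 + 5 = 24
Stavanger→Ålesund→Drammen→Tromsø: 10 + 10 + 5 = 25
Stavanger→Trondheim→Oslo→Drammen→Tromsø: 16 + 2 + 2 + 5 = 25
Shortest: 24.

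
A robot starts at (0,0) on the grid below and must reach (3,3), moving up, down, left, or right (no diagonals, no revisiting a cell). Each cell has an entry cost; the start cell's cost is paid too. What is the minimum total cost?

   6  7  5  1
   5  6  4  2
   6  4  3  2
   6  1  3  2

One optimal route is r0c0→r0c1→r0c2→r0c3→r1c3→r2c3→r3c3.
Its cost is 6 + 7 + 5 + 1 + 2 + 2 + 2 = 25.

25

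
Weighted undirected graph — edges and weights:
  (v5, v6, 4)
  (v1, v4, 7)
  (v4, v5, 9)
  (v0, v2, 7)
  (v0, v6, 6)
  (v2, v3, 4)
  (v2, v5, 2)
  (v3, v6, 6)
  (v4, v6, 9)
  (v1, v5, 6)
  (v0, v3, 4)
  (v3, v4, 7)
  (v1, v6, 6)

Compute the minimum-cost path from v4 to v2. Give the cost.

Some routes from v4 to v2:
v4 → v1 → v5 → v2: 7 + 6 + 2 = 15
v4 → v3 → v0 → v2: 7 + 4 + 7 = 18
v4 → v3 → v6 → v5 → v2: 7 + 6 + 4 + 2 = 19
v4 → v6 → v5 → v2: 9 + 4 + 2 = 15
v4 → v3 → v2: 7 + 4 = 11
v4 → v5 → v2: 9 + 2 = 11
Shortest: 11.

11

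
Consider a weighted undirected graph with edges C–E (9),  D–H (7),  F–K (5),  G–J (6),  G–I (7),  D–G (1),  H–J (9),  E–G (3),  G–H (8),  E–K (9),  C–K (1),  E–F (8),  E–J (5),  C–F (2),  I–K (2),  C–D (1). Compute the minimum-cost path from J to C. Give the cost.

Some routes from J to C:
J-E-C: 5 + 9 = 14
J-G-D-C: 6 + 1 + 1 = 8
J-E-G-D-C: 5 + 3 + 1 + 1 = 10
J-E-K-C: 5 + 9 + 1 = 15
Best route has total 8.

8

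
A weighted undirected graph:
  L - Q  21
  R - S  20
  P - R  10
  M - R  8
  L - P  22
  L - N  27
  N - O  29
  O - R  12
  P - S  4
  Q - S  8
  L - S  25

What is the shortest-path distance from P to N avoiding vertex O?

49

Checking several routes:
P→S→Q→L→N: 4 + 8 + 21 + 27 = 60
P→R→S→L→N: 10 + 20 + 25 + 27 = 82
P→L→N: 22 + 27 = 49
P→S→L→N: 4 + 25 + 27 = 56
Best route has total 49.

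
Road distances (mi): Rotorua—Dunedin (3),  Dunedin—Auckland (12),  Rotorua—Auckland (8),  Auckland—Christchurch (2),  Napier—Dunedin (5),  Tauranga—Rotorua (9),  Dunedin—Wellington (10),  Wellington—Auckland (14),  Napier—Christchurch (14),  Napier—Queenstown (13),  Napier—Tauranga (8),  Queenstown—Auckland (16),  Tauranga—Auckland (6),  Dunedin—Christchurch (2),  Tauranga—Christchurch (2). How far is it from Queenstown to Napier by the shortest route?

13

Checking several routes:
Queenstown→Auckland→Christchurch→Tauranga→Napier: 16 + 2 + 2 + 8 = 28
Queenstown→Auckland→Christchurch→Dunedin→Napier: 16 + 2 + 2 + 5 = 25
Queenstown→Auckland→Tauranga→Napier: 16 + 6 + 8 = 30
Queenstown→Auckland→Tauranga→Christchurch→Dunedin→Napier: 16 + 6 + 2 + 2 + 5 = 31
Queenstown→Napier: 13
Best route has total 13 mi.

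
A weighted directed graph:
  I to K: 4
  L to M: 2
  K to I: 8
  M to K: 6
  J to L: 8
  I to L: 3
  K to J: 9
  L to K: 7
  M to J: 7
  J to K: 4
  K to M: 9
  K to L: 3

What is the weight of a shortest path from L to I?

15

Candidate routes:
L -> M -> J -> K -> I: 2 + 7 + 4 + 8 = 21
L -> M -> K -> I: 2 + 6 + 8 = 16
L -> K -> I: 7 + 8 = 15
The minimum is 15.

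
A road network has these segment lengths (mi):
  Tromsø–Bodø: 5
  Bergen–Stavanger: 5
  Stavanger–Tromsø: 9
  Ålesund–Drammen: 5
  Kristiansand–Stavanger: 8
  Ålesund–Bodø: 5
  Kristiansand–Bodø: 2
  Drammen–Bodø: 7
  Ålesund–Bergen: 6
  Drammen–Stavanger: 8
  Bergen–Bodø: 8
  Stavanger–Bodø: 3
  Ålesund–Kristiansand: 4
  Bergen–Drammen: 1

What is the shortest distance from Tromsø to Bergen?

13

Checking several routes:
Tromsø -> Bodø -> Bergen: 5 + 8 = 13
Tromsø -> Bodø -> Drammen -> Bergen: 5 + 7 + 1 = 13
Tromsø -> Bodø -> Stavanger -> Bergen: 5 + 3 + 5 = 13
Shortest: 13 mi.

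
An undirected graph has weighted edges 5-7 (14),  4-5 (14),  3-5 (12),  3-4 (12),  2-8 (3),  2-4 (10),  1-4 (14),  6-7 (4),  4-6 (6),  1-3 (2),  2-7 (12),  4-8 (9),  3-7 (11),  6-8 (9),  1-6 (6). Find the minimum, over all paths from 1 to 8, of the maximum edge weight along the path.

Comparing a few candidate routes:
1-6-4-8: max(6, 6, 9) = 9
1-6-8: max(6, 9) = 9
1-6-4-2-8: max(6, 6, 10, 3) = 10
Best route has worst link 9.

9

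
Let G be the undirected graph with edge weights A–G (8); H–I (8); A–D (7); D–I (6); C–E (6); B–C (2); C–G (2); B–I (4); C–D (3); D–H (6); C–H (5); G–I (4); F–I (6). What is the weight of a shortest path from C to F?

Comparing a few candidate routes:
C→D→H→I→F: 3 + 6 + 8 + 6 = 23
C→D→I→F: 3 + 6 + 6 = 15
C→H→D→I→F: 5 + 6 + 6 + 6 = 23
C→B→I→F: 2 + 4 + 6 = 12
C→H→I→F: 5 + 8 + 6 = 19
C→G→I→F: 2 + 4 + 6 = 12
The minimum is 12.

12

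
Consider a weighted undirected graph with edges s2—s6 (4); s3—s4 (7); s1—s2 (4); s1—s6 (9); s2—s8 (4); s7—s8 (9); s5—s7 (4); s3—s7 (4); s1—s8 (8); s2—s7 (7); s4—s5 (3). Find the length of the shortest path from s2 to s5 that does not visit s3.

Routes from s2 to s5 avoiding s3:
s2 → s1 → s8 → s7 → s5: 4 + 8 + 9 + 4 = 25
s2 → s6 → s1 → s8 → s7 → s5: 4 + 9 + 8 + 9 + 4 = 34
s2 → s7 → s5: 7 + 4 = 11
s2 → s8 → s7 → s5: 4 + 9 + 4 = 17
Best route has total 11.

11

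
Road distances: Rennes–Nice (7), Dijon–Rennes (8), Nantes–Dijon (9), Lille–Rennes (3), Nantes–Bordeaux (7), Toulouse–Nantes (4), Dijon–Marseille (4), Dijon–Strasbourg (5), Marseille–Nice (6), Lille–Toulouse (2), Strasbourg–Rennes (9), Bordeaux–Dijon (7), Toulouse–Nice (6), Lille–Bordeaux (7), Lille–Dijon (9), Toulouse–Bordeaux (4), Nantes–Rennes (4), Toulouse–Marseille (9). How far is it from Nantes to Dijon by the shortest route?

9

A few of the Nantes→Dijon routes:
Nantes→Toulouse→Lille→Dijon: 4 + 2 + 9 = 15
Nantes→Dijon: 9
Nantes→Bordeaux→Dijon: 7 + 7 = 14
Nantes→Rennes→Dijon: 4 + 8 = 12
Nantes→Rennes→Lille→Dijon: 4 + 3 + 9 = 16
Nantes→Toulouse→Bordeaux→Dijon: 4 + 4 + 7 = 15
Best route has total 9.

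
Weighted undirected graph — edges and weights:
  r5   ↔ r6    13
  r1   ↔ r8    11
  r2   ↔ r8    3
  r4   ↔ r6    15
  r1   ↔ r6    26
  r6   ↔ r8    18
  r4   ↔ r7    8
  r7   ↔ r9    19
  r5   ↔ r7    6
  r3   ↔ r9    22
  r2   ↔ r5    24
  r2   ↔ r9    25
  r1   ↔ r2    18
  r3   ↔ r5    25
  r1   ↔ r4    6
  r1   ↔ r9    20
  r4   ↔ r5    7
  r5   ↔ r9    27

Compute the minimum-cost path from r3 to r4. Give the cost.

32

Checking several routes:
r3→r9→r1→r4: 22 + 20 + 6 = 48
r3→r5→r6→r4: 25 + 13 + 15 = 53
r3→r5→r7→r4: 25 + 6 + 8 = 39
r3→r9→r7→r4: 22 + 19 + 8 = 49
r3→r9→r7→r5→r4: 22 + 19 + 6 + 7 = 54
r3→r5→r4: 25 + 7 = 32
Best route has total 32.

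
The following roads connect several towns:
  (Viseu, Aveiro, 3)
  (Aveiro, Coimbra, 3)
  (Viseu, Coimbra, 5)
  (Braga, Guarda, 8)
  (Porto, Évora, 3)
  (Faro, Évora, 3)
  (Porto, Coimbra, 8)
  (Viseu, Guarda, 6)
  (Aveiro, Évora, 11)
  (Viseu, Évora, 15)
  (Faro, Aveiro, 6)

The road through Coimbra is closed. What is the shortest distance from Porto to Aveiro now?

Candidate routes:
Porto-Évora-Faro-Aveiro: 3 + 3 + 6 = 12
Porto-Évora-Viseu-Aveiro: 3 + 15 + 3 = 21
Porto-Évora-Aveiro: 3 + 11 = 14
Shortest: 12.

12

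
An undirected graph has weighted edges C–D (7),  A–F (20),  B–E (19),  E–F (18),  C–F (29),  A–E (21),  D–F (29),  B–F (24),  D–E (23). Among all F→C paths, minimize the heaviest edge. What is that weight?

Routes from F to C:
F→D→C: max(29, 7) = 29
F→C: max(29) = 29
F→E→D→C: max(18, 23, 7) = 23
F→B→E→D→C: max(24, 19, 23, 7) = 24
F→A→E→D→C: max(20, 21, 23, 7) = 23
Smallest bottleneck: 23.

23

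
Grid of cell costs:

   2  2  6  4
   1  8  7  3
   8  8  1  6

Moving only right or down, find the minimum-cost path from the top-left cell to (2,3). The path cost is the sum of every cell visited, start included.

Best path: (0,0) (0,1) (0,2) (0,3) (1,3) (2,3)
Cost: 2 + 2 + 6 + 4 + 3 + 6 = 23

23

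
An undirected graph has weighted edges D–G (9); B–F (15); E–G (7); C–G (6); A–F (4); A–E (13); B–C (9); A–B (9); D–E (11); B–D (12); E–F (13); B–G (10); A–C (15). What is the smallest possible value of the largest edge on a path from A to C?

9

Comparing a few candidate routes:
A→F→E→G→C: max(4, 13, 7, 6) = 13
A→B→G→C: max(9, 10, 6) = 10
A→B→C: max(9, 9) = 9
A→B→D→G→C: max(9, 12, 9, 6) = 12
A→B→D→E→G→C: max(9, 12, 11, 7, 6) = 12
Smallest bottleneck: 9.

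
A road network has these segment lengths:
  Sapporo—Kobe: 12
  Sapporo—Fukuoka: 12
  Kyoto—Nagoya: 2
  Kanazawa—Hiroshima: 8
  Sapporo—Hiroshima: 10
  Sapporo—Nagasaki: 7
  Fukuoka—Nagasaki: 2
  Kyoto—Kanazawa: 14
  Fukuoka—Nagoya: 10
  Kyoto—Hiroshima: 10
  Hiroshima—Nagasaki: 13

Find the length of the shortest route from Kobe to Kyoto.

Comparing a few candidate routes:
Kobe → Sapporo → Fukuoka → Nagoya → Kyoto: 12 + 12 + 10 + 2 = 36
Kobe → Sapporo → Nagasaki → Fukuoka → Nagoya → Kyoto: 12 + 7 + 2 + 10 + 2 = 33
Kobe → Sapporo → Hiroshima → Kanazawa → Kyoto: 12 + 10 + 8 + 14 = 44
Kobe → Sapporo → Nagasaki → Hiroshima → Kyoto: 12 + 7 + 13 + 10 = 42
Kobe → Sapporo → Hiroshima → Kyoto: 12 + 10 + 10 = 32
Kobe → Sapporo → Fukuoka → Nagasaki → Hiroshima → Kyoto: 12 + 12 + 2 + 13 + 10 = 49
Shortest: 32.

32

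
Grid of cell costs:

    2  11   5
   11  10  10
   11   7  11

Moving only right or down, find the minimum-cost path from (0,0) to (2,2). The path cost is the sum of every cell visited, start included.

Cheapest: (0,0) → (0,1) → (0,2) → (1,2) → (2,2)
  2 + 11 + 5 + 10 + 11 = 39

39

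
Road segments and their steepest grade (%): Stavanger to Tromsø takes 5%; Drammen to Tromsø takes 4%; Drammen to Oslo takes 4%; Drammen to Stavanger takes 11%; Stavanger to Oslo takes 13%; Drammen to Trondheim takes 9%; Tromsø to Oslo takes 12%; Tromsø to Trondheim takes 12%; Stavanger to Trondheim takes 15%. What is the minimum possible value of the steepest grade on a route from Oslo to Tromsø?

Some routes from Oslo to Tromsø:
Oslo - Drammen - Stavanger - Tromsø: max(4, 11, 5) = 11
Oslo - Tromsø: max(12) = 12
Oslo - Drammen - Tromsø: max(4, 4) = 4
Oslo - Stavanger - Drammen - Trondheim - Tromsø: max(13, 11, 9, 12) = 13
Oslo - Drammen - Trondheim - Tromsø: max(4, 9, 12) = 12
Oslo - Stavanger - Drammen - Tromsø: max(13, 11, 4) = 13
Best route has worst link 4%.

4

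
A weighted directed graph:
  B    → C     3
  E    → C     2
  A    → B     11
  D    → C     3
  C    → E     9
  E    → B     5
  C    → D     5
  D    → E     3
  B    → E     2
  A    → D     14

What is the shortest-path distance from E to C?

Candidate routes:
E-B-C: 5 + 3 = 8
E-C: 2
The minimum is 2.

2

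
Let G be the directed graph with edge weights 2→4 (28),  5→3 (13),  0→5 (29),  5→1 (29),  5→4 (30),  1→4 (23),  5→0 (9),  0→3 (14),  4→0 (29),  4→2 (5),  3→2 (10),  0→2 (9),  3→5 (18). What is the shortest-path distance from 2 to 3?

71

Candidate routes:
2-4-0-3: 28 + 29 + 14 = 71
2-4-0-5-3: 28 + 29 + 29 + 13 = 99
Shortest: 71.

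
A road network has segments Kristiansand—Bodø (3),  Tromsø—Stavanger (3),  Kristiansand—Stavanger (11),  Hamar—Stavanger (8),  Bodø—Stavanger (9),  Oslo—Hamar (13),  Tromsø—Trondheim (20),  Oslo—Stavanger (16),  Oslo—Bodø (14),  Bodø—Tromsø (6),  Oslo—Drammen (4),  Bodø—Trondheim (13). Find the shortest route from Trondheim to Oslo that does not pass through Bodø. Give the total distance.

39

Paths from Trondheim to Oslo avoiding Bodø:
Trondheim -> Tromsø -> Stavanger -> Hamar -> Oslo: 20 + 3 + 8 + 13 = 44
Trondheim -> Tromsø -> Stavanger -> Oslo: 20 + 3 + 16 = 39
The minimum is 39 km.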